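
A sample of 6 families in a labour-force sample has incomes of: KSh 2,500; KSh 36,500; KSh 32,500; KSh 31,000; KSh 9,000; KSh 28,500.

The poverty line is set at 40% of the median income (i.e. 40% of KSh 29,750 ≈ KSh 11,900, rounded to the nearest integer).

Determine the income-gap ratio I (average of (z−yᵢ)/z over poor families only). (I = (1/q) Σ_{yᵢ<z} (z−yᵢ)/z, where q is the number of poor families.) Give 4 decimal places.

0.5168

Poor units: KSh 2,500, KSh 9,000 (q = 2 of N = 6).
Relative gaps: 0.7899, 0.2437; sum = 1.033613.
The income-gap ratio divides by q (the poor only): 1.033613 / 2 = 0.5168.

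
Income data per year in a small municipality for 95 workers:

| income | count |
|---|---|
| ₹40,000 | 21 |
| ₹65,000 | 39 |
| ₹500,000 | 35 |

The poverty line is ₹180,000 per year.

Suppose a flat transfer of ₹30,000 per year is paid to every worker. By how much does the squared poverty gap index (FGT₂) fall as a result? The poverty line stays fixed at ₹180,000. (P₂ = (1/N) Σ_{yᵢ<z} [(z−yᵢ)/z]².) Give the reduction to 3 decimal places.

Before: below the line — 21×₹40,000, 39×₹65,000; squared poverty gap index (FGT₂) = 0.30129.
After the ₹30,000 transfer: below the line — 21×₹70,000, 39×₹95,000; squared poverty gap index (FGT₂) = 0.17410.
Reduction = 0.30129 − 0.17410 = 0.127.

0.127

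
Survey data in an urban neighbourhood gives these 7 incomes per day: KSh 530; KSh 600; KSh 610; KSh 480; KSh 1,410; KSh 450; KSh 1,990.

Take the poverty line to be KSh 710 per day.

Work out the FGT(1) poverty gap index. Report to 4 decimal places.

Poor units: KSh 450, KSh 480, KSh 530, KSh 600, KSh 610 (q = 5 of N = 7).
Gap ratios (z−y)/z: (710−450)/710 = 0.3662; (710−480)/710 = 0.3239; (710−530)/710 = 0.2535; (710−600)/710 = 0.1549; (710−610)/710 = 0.1408.
Σ = 1.239437. Dividing by the full population N = 7 gives P₁ = 0.1771.

0.1771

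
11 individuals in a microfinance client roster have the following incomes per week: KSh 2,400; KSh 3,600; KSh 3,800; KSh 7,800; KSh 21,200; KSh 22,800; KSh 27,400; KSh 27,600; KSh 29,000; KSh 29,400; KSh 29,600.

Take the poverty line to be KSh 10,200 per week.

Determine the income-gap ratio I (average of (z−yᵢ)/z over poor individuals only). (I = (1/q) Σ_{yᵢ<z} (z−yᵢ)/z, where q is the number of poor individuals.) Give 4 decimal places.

0.5686

Below z: KSh 2,400, KSh 3,600, KSh 3,800, KSh 7,800 (q = 4 of N = 11).
Shortfall ratios (z−y)/z: 0.7647, 0.6471, 0.6275, 0.2353; sum = 2.274510.
The income-gap ratio divides by q (the poor only): 2.274510 / 4 = 0.5686.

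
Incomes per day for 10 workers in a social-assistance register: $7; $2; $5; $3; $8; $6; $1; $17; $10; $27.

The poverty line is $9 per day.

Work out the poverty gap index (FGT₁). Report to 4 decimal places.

Poor units: $1, $2, $3, $5, $6, $7, $8 (q = 7 of N = 10).
Shortfall ratios: (9−1)/9 = 0.8889; (9−2)/9 = 0.7778; (9−3)/9 = 0.6667; (9−5)/9 = 0.4444; (9−6)/9 = 0.3333; (9−7)/9 = 0.2222; (9−8)/9 = 0.1111.
Sum of shortfalls = 3.444444; P₁ averages over all N: 3.444444 / 10 = 0.3444.

0.3444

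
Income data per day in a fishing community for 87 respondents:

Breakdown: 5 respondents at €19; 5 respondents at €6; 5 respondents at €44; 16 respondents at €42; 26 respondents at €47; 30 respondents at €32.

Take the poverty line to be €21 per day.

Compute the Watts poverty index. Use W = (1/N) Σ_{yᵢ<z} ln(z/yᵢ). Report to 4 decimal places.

Below the line: 5×€6, 5×€19 (q = 10 of N = 87).
ln(z/y) terms: ln(21/6) = 1.2528 (×5); ln(21/19) = 0.1001 (×5).
W = 6.764232 / 87 = 0.0777.

0.0777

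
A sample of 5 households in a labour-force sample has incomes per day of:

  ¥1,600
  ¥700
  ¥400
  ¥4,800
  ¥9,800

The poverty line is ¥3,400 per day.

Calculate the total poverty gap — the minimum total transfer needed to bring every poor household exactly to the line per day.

¥7,500

Poor units: ¥400, ¥700, ¥1,600 (q = 3 of N = 5).
Individual gaps: 3400−400 = 3000; 3400−700 = 2700; 3400−1600 = 1800.
Aggregate gap = ¥7,500.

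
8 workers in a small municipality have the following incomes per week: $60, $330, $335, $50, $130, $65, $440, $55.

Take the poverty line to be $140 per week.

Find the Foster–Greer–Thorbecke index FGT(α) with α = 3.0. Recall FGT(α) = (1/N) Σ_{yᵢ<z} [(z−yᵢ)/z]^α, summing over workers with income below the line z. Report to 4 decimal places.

0.1038

Incomes under z: $50, $55, $60, $65, $130 (q = 5 of N = 8).
Relative gaps: (140−50)/140 = 0.6429; (140−55)/140 = 0.6071; (140−60)/140 = 0.5714; (140−65)/140 = 0.5357; (140−130)/140 = 0.0714.
Raised to α = 3.0: 0.26567; 0.22381; 0.18659; 0.15374; 0.00036.
Sum = 0.830175; FGT(3.0) = 0.830175 / 8 = 0.1038.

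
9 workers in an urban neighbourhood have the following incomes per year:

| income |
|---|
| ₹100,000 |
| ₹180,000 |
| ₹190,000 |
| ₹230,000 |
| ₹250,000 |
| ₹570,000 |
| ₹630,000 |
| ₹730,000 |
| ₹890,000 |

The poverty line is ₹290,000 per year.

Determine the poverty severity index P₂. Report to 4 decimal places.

0.0838

Below z: ₹100,000, ₹180,000, ₹190,000, ₹230,000, ₹250,000 (q = 5 of N = 9).
Relative gaps: (290000−100000)/290000 = 0.6552; (290000−180000)/290000 = 0.3793; (290000−190000)/290000 = 0.3448; (290000−230000)/290000 = 0.2069; (290000−250000)/290000 = 0.1379.
Squared: 0.4293; 0.1439; 0.1189; 0.0428; 0.0190.
Sum = 0.753864; P₂ = 0.753864 / 9 = 0.0838.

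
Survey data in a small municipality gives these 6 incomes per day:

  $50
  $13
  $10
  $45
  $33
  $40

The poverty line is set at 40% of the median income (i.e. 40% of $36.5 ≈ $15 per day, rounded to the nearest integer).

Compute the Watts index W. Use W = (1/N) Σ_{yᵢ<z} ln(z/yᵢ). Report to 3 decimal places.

Below the line: $10, $13 (q = 2 of N = 6).
Log gaps: ln(15/10) = 0.4055; ln(15/13) = 0.1431.
W = 0.548566 / 6 = 0.091.

0.091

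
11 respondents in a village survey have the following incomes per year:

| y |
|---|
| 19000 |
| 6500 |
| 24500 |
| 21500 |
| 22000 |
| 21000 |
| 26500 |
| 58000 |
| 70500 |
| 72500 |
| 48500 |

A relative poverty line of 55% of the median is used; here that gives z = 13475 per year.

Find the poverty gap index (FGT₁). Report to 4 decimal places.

Below the line: 6500 (q = 1 of N = 11).
Relative gaps: (13475−6500)/13475 = 0.5176.
Σ = 0.517625. Dividing by the full population N = 11 gives P₁ = 0.0471.

0.0471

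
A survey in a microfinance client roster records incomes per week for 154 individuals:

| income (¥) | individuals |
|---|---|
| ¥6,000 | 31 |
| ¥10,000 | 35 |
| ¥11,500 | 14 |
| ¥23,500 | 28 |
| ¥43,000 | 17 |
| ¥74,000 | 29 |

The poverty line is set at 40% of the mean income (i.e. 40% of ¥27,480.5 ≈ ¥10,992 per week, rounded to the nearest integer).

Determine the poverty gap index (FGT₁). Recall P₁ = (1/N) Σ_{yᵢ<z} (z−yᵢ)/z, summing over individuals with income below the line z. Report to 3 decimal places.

Incomes under z: 31×¥6,000, 35×¥10,000 (q = 66 of N = 154).
Shortfall ratios: (10992−6000)/10992 = 0.4541 (×31); (10992−10000)/10992 = 0.0902 (×35).
Sum of shortfalls = 17.237263; P₁ averages over all N: 17.237263 / 154 = 0.112.

0.112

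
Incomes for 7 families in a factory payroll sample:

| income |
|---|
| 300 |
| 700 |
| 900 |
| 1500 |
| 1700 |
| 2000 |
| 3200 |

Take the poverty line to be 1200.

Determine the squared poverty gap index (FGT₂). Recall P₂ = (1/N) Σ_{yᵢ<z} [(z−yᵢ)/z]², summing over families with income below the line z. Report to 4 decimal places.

0.1141

Below z: 300, 700, 900 (q = 3 of N = 7).
Normalized shortfalls: (1200−300)/1200 = 0.7500; (1200−700)/1200 = 0.4167; (1200−900)/1200 = 0.2500.
Squared: 0.5625; 0.1736; 0.0625.
Sum = 0.798611; P₂ = 0.798611 / 7 = 0.1141.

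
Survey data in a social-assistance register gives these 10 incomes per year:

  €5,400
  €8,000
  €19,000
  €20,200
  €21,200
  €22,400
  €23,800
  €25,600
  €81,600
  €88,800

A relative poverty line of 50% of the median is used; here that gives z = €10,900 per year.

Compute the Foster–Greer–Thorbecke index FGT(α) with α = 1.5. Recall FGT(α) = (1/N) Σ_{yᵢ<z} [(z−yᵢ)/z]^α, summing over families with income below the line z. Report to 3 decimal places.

Incomes under z: €5,400, €8,000 (q = 2 of N = 10).
Relative gaps: (10900−5400)/10900 = 0.5046; (10900−8000)/10900 = 0.2661.
Raised to α = 1.5: 0.35843; 0.13723.
Sum = 0.495663; FGT(1.5) = 0.495663 / 10 = 0.050.

0.050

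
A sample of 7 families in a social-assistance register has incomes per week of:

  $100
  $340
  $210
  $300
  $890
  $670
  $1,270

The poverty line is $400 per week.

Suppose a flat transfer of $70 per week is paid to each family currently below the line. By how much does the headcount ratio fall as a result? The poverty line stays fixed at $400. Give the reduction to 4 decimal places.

0.1429

Before: below the line — $100, $210, $300, $340; headcount ratio = 0.571429.
After the $70 transfer: below the line — $170, $280, $370; headcount ratio = 0.428571.
Reduction = 0.571429 − 0.428571 = 0.1429.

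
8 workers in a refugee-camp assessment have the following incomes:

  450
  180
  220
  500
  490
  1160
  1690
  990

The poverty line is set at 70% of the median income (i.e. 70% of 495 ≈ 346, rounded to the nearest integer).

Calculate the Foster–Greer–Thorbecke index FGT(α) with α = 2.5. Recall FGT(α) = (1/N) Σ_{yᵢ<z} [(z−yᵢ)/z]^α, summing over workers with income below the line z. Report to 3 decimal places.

0.030

Incomes under z: 180, 220 (q = 2 of N = 8).
Relative gaps: (346−180)/346 = 0.4798; (346−220)/346 = 0.3642.
Raised to α = 2.5: 0.15943; 0.08003.
Sum = 0.239461; FGT(2.5) = 0.239461 / 8 = 0.030.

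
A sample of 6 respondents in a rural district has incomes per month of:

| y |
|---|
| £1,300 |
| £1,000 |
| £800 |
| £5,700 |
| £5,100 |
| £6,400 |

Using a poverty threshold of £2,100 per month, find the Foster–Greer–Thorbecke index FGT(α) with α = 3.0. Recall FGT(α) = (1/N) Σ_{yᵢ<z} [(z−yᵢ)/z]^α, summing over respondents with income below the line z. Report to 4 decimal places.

0.0727

Incomes under z: £800, £1,000, £1,300 (q = 3 of N = 6).
Relative gaps: (2100−800)/2100 = 0.6190; (2100−1000)/2100 = 0.5238; (2100−1300)/2100 = 0.3810.
Raised to α = 3.0: 0.23723; 0.14372; 0.05529.
Sum = 0.436238; FGT(3.0) = 0.436238 / 6 = 0.0727.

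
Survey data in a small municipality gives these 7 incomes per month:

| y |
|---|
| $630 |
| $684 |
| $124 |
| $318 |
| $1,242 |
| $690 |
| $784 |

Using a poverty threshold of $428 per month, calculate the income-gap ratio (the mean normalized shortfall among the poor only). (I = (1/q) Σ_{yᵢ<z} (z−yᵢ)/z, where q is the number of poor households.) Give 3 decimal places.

0.484

Poor units: $124, $318 (q = 2 of N = 7).
Relative gaps: 0.7103, 0.2570; sum = 0.967290.
I averages over the q = 2 poor units only: 0.967290 / 2 = 0.484.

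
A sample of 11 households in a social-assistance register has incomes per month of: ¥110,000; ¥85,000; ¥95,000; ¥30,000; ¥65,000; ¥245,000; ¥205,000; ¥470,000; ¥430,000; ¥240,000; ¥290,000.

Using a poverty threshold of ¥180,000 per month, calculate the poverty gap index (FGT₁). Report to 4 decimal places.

Below the line: ¥30,000, ¥65,000, ¥85,000, ¥95,000, ¥110,000 (q = 5 of N = 11).
Gap ratios (z−y)/z: (180000−30000)/180000 = 0.8333; (180000−65000)/180000 = 0.6389; (180000−85000)/180000 = 0.5278; (180000−95000)/180000 = 0.4722; (180000−110000)/180000 = 0.3889.
Sum of shortfalls = 2.861111; P₁ averages over all N: 2.861111 / 11 = 0.2601.

0.2601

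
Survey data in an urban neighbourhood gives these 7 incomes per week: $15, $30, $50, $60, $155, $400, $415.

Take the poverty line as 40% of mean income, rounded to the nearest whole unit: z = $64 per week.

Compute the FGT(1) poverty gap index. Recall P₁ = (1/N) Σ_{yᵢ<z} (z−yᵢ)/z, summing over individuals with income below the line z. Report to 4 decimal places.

Below z: $15, $30, $50, $60 (q = 4 of N = 7).
Gap ratios (z−y)/z: (64−15)/64 = 0.7656; (64−30)/64 = 0.5312; (64−50)/64 = 0.2188; (64−60)/64 = 0.0625.
Σ = 1.578125. Dividing by the full population N = 7 gives P₁ = 0.2254.

0.2254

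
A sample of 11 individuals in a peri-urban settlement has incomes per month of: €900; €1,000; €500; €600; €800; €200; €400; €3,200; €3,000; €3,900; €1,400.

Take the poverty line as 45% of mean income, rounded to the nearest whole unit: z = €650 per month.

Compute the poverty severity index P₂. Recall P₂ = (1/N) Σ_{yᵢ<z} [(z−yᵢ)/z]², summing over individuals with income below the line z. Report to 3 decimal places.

Poor units: €200, €400, €500, €600 (q = 4 of N = 11).
Normalized shortfalls: (650−200)/650 = 0.6923; (650−400)/650 = 0.3846; (650−500)/650 = 0.2308; (650−600)/650 = 0.0769.
Squared: 0.4793; 0.1479; 0.0533; 0.0059.
Sum = 0.686391; P₂ = 0.686391 / 11 = 0.062.

0.062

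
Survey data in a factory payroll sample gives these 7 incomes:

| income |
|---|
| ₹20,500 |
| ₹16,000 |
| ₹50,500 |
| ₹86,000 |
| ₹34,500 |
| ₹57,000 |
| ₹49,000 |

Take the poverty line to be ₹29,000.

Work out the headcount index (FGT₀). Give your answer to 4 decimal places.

0.2857

2 of the 7 workers have income below ₹29,000.
H = 2/7 = 0.2857.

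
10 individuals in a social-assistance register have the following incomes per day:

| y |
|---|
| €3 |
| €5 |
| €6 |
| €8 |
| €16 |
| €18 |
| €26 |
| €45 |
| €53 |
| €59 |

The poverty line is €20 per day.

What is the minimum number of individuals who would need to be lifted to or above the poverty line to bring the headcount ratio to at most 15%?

5

6 of the 10 individuals are poor, so H = 6/10 = 0.600.
A headcount ratio of at most 15% allows at most ⌊0.15 × 10⌋ = 1 poor individuals.
So at least 6 − 1 = 5 must be lifted.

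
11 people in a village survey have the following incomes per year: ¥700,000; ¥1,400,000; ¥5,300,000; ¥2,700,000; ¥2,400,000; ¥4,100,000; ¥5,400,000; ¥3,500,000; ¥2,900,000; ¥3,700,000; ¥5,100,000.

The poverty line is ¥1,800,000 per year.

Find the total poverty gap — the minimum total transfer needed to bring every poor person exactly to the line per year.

Poor units: ¥700,000, ¥1,400,000 (q = 2 of N = 11).
Individual gaps: 1800000−700000 = 1100000; 1800000−1400000 = 400000.
Aggregate gap = ¥1,500,000.

¥1,500,000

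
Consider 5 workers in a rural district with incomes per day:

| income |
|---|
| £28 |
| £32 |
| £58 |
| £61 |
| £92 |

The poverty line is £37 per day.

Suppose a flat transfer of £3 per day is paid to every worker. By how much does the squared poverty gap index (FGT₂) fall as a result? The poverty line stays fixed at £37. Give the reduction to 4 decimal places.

Before: below the line — £28, £32; squared poverty gap index (FGT₂) = 0.015486.
After the £3 transfer: below the line — £31, £35; squared poverty gap index (FGT₂) = 0.005844.
Reduction = 0.015486 − 0.005844 = 0.0096.

0.0096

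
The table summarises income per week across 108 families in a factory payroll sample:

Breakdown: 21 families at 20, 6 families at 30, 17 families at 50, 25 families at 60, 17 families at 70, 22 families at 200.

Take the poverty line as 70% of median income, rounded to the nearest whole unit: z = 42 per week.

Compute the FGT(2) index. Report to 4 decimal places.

0.0579

Below the line: 21×20, 6×30 (q = 27 of N = 108).
Normalized shortfalls: (42−20)/42 = 0.5238 (×21); (42−30)/42 = 0.2857 (×6).
Squared: 0.2744 (×21); 0.0816 (×6).
Sum = 6.251701; P₂ = 6.251701 / 108 = 0.0579.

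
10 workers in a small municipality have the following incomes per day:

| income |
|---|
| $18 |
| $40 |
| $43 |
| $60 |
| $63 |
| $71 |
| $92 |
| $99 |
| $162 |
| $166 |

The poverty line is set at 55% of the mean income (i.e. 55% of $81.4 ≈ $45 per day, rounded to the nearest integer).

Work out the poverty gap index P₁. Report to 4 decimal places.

0.0756

Poor units: $18, $40, $43 (q = 3 of N = 10).
Shortfall ratios: (45−18)/45 = 0.6000; (45−40)/45 = 0.1111; (45−43)/45 = 0.0444.
Sum of shortfalls = 0.755556; P₁ averages over all N: 0.755556 / 10 = 0.0756.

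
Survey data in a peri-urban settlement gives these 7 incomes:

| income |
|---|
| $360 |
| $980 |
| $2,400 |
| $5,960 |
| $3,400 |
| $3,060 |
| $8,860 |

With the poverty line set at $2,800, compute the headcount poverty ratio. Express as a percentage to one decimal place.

42.9%

3 of the 7 households have income below $2,800.
H = 3/7 = 42.9%.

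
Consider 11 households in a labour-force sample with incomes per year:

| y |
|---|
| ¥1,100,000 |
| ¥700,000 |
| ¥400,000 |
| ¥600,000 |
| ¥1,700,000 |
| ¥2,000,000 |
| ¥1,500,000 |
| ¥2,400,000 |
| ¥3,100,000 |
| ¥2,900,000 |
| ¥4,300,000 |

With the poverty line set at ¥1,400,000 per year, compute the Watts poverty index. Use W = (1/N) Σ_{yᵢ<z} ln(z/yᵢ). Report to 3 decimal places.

Poor units: ¥400,000, ¥600,000, ¥700,000, ¥1,100,000 (q = 4 of N = 11).
Log gaps: ln(1400000/400000) = 1.2528; ln(1400000/600000) = 0.8473; ln(1400000/700000) = 0.6931; ln(1400000/1100000) = 0.2412.
W = 3.034370 / 11 = 0.276.

0.276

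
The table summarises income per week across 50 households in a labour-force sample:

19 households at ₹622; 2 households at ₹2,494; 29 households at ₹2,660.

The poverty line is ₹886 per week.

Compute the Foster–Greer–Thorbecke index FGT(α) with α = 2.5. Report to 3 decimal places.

0.018

Incomes under z: 19×₹622 (q = 19 of N = 50).
Relative gaps: (886−622)/886 = 0.2980 (×19).
Raised to α = 2.5: 0.04846 (×19).
Sum = 0.920829; FGT(2.5) = 0.920829 / 50 = 0.018.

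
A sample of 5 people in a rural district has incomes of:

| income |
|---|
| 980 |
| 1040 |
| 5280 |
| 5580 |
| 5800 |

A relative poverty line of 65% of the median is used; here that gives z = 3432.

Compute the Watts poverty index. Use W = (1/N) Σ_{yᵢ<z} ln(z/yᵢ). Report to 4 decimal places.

Poor units: 980, 1040 (q = 2 of N = 5).
ln(z/y) terms: ln(3432/980) = 1.2533; ln(3432/1040) = 1.1939.
W = 2.447268 / 5 = 0.4895.

0.4895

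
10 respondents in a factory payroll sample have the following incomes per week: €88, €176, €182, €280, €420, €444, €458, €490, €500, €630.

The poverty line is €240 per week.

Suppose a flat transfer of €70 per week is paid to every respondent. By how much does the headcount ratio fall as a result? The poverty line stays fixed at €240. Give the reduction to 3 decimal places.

Before: below the line — €88, €176, €182; headcount ratio = 0.30000.
After the €70 transfer: below the line — €158; headcount ratio = 0.10000.
Reduction = 0.30000 − 0.10000 = 0.200.

0.200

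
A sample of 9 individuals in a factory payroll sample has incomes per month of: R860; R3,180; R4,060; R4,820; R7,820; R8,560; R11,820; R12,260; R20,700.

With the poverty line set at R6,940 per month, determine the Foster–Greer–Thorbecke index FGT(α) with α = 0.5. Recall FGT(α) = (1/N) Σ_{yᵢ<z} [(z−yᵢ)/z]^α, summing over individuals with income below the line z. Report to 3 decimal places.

Incomes under z: R860, R3,180, R4,060, R4,820 (q = 4 of N = 9).
Shortfall ratios: (6940−860)/6940 = 0.8761; (6940−3180)/6940 = 0.5418; (6940−4060)/6940 = 0.4150; (6940−4820)/6940 = 0.3055.
Raised to α = 0.5: 0.93599; 0.73606; 0.64419; 0.55270.
Sum = 2.868946; FGT(0.5) = 2.868946 / 9 = 0.319.

0.319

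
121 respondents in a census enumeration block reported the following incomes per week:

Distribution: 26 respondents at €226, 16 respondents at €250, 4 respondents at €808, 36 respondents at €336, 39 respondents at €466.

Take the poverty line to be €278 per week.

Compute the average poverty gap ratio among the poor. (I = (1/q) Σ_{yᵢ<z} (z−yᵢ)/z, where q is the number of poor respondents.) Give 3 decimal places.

Poor units: 26×€226, 16×€250 (q = 42 of N = 121).
Shortfall ratios (z−y)/z: 0.1871 (×26), 0.1007 (×16); sum = 6.474820.
I averages over the q = 42 poor units only: 6.474820 / 42 = 0.154.

0.154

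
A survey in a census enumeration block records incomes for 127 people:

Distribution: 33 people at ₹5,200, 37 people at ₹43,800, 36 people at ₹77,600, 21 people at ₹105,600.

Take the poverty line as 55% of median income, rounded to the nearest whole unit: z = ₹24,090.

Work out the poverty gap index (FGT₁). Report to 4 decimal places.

Below z: 33×₹5,200 (q = 33 of N = 127).
Shortfall ratios: (24090−5200)/24090 = 0.7841 (×33).
Σ = 25.876712. Dividing by the full population N = 127 gives P₁ = 0.2038.

0.2038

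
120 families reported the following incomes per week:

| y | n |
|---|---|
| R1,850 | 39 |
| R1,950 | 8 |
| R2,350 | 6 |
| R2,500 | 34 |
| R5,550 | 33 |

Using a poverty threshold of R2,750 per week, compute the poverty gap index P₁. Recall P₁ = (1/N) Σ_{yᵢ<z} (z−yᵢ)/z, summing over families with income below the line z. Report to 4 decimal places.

Below z: 39×R1,850, 8×R1,950, 6×R2,350, 34×R2,500 (q = 87 of N = 120).
Normalized shortfalls: (2750−1850)/2750 = 0.3273 (×39); (2750−1950)/2750 = 0.2909 (×8); (2750−2350)/2750 = 0.1455 (×6); (2750−2500)/2750 = 0.0909 (×34).
Sum of shortfalls = 19.054545; P₁ averages over all N: 19.054545 / 120 = 0.1588.

0.1588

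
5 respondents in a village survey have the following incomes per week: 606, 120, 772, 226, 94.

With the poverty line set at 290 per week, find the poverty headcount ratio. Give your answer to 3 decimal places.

0.600

3 of the 5 respondents have income below 290.
H = 3/5 = 0.600.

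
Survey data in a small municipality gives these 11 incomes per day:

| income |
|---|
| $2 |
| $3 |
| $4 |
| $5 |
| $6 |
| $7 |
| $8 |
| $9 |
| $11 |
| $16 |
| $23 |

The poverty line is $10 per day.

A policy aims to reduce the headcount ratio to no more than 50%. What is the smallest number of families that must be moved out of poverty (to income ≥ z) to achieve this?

3

Currently q = 8 of N = 11 are below the line (H = 0.727).
A headcount ratio of at most 50% allows at most ⌊0.50 × 11⌋ = 5 poor families.
So at least 8 − 5 = 3 must be lifted.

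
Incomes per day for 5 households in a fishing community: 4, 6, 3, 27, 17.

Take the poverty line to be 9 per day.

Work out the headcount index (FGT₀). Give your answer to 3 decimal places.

3 of the 5 households have income below 9.
H = 3/5 = 0.600.

0.600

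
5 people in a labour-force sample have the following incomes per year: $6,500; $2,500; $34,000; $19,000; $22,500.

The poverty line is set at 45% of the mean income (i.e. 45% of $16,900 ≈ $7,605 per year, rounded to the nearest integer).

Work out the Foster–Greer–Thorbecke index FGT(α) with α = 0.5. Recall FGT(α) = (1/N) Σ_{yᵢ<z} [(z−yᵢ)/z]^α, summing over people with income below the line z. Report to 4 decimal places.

Incomes under z: $2,500, $6,500 (q = 2 of N = 5).
Relative gaps: (7605−2500)/7605 = 0.6713; (7605−6500)/7605 = 0.1453.
Raised to α = 0.5: 0.81931; 0.38118.
Sum = 1.200491; FGT(0.5) = 1.200491 / 5 = 0.2401.

0.2401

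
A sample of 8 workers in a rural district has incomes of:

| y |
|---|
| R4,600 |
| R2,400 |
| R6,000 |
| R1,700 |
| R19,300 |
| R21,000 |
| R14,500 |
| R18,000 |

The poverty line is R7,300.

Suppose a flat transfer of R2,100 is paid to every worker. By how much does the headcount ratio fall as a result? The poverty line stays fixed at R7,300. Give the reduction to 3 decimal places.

0.125

Before: below the line — R1,700, R2,400, R4,600, R6,000; headcount ratio = 0.50000.
After the R2,100 transfer: below the line — R3,800, R4,500, R6,700; headcount ratio = 0.37500.
Reduction = 0.50000 − 0.37500 = 0.125.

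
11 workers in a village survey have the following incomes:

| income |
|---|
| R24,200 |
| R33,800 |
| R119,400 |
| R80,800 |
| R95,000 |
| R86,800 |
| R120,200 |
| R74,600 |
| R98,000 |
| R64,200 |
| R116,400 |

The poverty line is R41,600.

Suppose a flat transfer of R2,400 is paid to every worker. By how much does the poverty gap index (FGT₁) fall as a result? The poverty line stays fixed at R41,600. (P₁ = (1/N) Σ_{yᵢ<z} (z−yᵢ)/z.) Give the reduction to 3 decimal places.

Before: below the line — R24,200, R33,800; poverty gap index (FGT₁) = 0.05507.
After the R2,400 transfer: below the line — R26,600, R36,200; poverty gap index (FGT₁) = 0.04458.
Reduction = 0.05507 − 0.04458 = 0.010.

0.010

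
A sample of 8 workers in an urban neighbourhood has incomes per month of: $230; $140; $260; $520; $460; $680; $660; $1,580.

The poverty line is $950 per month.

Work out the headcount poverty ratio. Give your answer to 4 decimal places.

7 of the 8 workers have income below $950.
H = 7/8 = 0.8750.

0.8750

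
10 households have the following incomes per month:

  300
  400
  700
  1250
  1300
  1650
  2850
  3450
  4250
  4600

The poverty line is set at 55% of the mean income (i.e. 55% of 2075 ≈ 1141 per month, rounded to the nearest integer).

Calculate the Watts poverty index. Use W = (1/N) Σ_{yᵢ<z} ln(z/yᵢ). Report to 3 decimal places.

0.287

Below the line: 300, 400, 700 (q = 3 of N = 10).
ln(z/y) terms: ln(1141/300) = 1.3359; ln(1141/400) = 1.0482; ln(1141/700) = 0.4886.
W = 2.872654 / 10 = 0.287.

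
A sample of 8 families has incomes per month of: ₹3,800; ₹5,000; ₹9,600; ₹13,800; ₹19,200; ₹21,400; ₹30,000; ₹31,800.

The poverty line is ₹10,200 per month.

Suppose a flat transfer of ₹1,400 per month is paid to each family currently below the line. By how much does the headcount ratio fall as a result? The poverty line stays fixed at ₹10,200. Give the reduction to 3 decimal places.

0.125

Before: below the line — ₹3,800, ₹5,000, ₹9,600; headcount ratio = 0.37500.
After the ₹1,400 transfer: below the line — ₹5,200, ₹6,400; headcount ratio = 0.25000.
Reduction = 0.37500 − 0.25000 = 0.125.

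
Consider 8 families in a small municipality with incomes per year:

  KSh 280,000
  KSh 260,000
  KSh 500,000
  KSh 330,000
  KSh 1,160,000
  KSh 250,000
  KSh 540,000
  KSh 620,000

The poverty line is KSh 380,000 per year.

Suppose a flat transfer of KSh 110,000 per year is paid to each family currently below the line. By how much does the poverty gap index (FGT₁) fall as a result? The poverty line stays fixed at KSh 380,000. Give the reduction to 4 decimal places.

0.1217

Before: below the line — KSh 250,000, KSh 260,000, KSh 280,000, KSh 330,000; poverty gap index (FGT₁) = 0.131579.
After the KSh 110,000 transfer: below the line — KSh 360,000, KSh 370,000; poverty gap index (FGT₁) = 0.009868.
Reduction = 0.131579 − 0.009868 = 0.1217.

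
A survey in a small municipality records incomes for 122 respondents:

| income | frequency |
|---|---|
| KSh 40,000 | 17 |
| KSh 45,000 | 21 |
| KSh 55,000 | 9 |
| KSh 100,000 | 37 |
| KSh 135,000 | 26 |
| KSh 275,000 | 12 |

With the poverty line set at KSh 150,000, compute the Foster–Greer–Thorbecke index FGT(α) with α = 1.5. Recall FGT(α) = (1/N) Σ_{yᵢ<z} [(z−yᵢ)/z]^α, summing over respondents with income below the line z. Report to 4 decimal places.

Incomes under z: 17×KSh 40,000, 21×KSh 45,000, 9×KSh 55,000, 37×KSh 100,000, 26×KSh 135,000 (q = 110 of N = 122).
Relative gaps: (150000−40000)/150000 = 0.7333 (×17); (150000−45000)/150000 = 0.7000 (×21); (150000−55000)/150000 = 0.6333 (×9); (150000−100000)/150000 = 0.3333 (×37); (150000−135000)/150000 = 0.1000 (×26).
Raised to α = 1.5: 0.62799 (×17); 0.58566 (×21); 0.50402 (×9); 0.19245 (×37); 0.03162 (×26).
Sum = 35.453751; FGT(1.5) = 35.453751 / 122 = 0.2906.

0.2906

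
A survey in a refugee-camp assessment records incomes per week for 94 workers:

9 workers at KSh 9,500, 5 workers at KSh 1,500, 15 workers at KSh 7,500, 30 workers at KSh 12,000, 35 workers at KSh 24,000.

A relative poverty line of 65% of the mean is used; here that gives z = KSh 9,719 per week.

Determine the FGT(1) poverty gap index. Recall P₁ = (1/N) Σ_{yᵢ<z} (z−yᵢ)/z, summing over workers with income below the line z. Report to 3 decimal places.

Below z: 5×KSh 1,500, 15×KSh 7,500, 9×KSh 9,500 (q = 29 of N = 94).
Shortfall ratios: (9719−1500)/9719 = 0.8457 (×5); (9719−7500)/9719 = 0.2283 (×15); (9719−9500)/9719 = 0.0225 (×9).
Σ = 7.855849. Dividing by the full population N = 94 gives P₁ = 0.084.

0.084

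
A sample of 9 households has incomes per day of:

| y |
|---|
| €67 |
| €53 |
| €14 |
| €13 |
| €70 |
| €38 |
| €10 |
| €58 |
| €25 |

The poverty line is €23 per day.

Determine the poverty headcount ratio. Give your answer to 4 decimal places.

0.3333

3 of the 9 households have income below €23.
H = 3/9 = 0.3333.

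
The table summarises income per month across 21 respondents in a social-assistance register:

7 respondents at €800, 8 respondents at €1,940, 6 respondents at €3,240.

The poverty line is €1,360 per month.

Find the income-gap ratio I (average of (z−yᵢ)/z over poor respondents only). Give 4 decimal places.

0.4118

Below z: 7×€800 (q = 7 of N = 21).
Relative gaps: 0.4118 (×7); sum = 2.882353.
The income-gap ratio divides by q (the poor only): 2.882353 / 7 = 0.4118.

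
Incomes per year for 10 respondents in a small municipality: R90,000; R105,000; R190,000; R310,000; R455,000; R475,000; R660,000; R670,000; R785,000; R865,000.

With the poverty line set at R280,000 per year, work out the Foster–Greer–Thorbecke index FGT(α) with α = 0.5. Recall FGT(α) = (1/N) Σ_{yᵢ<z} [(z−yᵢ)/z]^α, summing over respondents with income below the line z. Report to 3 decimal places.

0.218

Poor units: R90,000, R105,000, R190,000 (q = 3 of N = 10).
Shortfall ratios: (280000−90000)/280000 = 0.6786; (280000−105000)/280000 = 0.6250; (280000−190000)/280000 = 0.3214.
Raised to α = 0.5: 0.82375; 0.79057; 0.56695.
Sum = 2.181271; FGT(0.5) = 2.181271 / 10 = 0.218.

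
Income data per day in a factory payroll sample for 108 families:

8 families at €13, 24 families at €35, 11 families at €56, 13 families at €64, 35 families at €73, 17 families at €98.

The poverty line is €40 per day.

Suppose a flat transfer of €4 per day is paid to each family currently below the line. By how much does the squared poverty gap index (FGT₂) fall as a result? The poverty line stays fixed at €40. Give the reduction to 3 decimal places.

Before: below the line — 8×€13, 24×€35; squared poverty gap index (FGT₂) = 0.03722.
After the €4 transfer: below the line — 8×€17, 24×€39; squared poverty gap index (FGT₂) = 0.02463.
Reduction = 0.03722 − 0.02463 = 0.013.

0.013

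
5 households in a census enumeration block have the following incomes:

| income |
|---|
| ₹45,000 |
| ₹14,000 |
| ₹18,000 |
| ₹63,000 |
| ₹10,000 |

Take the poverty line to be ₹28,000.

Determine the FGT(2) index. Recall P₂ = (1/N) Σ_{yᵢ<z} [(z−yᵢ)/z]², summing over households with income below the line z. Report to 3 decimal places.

Below the line: ₹10,000, ₹14,000, ₹18,000 (q = 3 of N = 5).
Normalized shortfalls: (28000−10000)/28000 = 0.6429; (28000−14000)/28000 = 0.5000; (28000−18000)/28000 = 0.3571.
Squared: 0.4133; 0.2500; 0.1276.
Sum = 0.790816; P₂ = 0.790816 / 5 = 0.158.

0.158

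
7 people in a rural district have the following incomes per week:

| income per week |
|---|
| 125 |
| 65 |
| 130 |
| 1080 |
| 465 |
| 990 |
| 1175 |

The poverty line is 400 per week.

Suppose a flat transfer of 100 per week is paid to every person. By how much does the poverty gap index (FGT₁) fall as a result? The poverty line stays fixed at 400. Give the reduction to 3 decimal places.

0.107

Before: below the line — 65, 125, 130; poverty gap index (FGT₁) = 0.31429.
After the 100 transfer: below the line — 165, 225, 230; poverty gap index (FGT₁) = 0.20714.
Reduction = 0.31429 − 0.20714 = 0.107.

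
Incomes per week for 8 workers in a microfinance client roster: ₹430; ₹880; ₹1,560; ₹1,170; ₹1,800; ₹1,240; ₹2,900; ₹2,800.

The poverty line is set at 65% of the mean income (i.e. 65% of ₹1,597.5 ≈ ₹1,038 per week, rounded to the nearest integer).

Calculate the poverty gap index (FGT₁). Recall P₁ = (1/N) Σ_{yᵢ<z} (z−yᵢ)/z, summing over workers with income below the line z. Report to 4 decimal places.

0.0922

Poor units: ₹430, ₹880 (q = 2 of N = 8).
Relative gaps: (1038−430)/1038 = 0.5857; (1038−880)/1038 = 0.1522.
Sum of shortfalls = 0.737958; P₁ averages over all N: 0.737958 / 8 = 0.0922.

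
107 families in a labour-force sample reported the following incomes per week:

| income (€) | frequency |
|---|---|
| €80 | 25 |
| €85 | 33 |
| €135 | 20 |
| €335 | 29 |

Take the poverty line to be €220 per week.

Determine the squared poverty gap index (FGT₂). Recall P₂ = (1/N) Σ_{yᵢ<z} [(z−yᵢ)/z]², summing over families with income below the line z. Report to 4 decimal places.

0.2387

Incomes under z: 25×€80, 33×€85, 20×€135 (q = 78 of N = 107).
Normalized shortfalls: (220−80)/220 = 0.6364 (×25); (220−85)/220 = 0.6136 (×33); (220−135)/220 = 0.3864 (×20).
Squared: 0.4050 (×25); 0.3765 (×33); 0.1493 (×20).
Sum = 25.535640; P₂ = 25.535640 / 107 = 0.2387.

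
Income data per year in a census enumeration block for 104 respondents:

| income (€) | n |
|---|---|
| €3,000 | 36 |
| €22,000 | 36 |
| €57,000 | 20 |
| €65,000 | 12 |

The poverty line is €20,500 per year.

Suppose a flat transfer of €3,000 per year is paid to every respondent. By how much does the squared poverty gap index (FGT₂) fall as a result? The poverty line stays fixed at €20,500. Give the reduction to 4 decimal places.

0.0791

Before: below the line — 36×€3,000; squared poverty gap index (FGT₂) = 0.252254.
After the €3,000 transfer: below the line — 36×€6,000; squared poverty gap index (FGT₂) = 0.173180.
Reduction = 0.252254 − 0.173180 = 0.0791.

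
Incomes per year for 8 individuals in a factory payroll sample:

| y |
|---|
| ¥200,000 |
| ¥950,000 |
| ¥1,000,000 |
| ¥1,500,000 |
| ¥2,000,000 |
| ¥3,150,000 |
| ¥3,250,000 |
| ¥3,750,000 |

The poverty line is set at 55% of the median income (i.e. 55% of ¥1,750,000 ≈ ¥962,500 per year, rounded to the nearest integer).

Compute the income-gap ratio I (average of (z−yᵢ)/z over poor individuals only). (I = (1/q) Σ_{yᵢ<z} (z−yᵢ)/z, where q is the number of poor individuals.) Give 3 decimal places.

Incomes under z: ¥200,000, ¥950,000 (q = 2 of N = 8).
Relative gaps: 0.7922, 0.0130; sum = 0.805195.
The income-gap ratio divides by q (the poor only): 0.805195 / 2 = 0.403.

0.403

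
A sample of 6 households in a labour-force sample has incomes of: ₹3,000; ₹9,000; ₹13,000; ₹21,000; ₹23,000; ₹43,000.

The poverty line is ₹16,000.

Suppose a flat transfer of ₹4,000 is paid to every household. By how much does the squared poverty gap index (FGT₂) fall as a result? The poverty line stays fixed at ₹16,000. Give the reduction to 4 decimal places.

Before: below the line — ₹3,000, ₹9,000, ₹13,000; squared poverty gap index (FGT₂) = 0.147786.
After the ₹4,000 transfer: below the line — ₹7,000, ₹13,000; squared poverty gap index (FGT₂) = 0.058594.
Reduction = 0.147786 − 0.058594 = 0.0892.

0.0892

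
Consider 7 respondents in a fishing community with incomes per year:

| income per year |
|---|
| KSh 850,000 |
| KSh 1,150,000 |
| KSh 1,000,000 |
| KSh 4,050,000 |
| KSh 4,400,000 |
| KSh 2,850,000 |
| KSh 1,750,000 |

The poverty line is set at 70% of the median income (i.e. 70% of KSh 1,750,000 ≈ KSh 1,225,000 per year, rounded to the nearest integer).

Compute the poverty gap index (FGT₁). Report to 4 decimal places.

Below z: KSh 850,000, KSh 1,000,000, KSh 1,150,000 (q = 3 of N = 7).
Shortfall ratios: (1225000−850000)/1225000 = 0.3061; (1225000−1000000)/1225000 = 0.1837; (1225000−1150000)/1225000 = 0.0612.
Σ = 0.551020. Dividing by the full population N = 7 gives P₁ = 0.0787.

0.0787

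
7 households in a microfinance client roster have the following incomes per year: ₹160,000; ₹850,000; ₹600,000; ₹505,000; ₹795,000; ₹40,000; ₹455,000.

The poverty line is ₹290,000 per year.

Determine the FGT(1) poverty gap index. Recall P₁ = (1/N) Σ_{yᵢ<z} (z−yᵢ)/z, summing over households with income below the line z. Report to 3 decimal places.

0.187

Below the line: ₹40,000, ₹160,000 (q = 2 of N = 7).
Gap ratios (z−y)/z: (290000−40000)/290000 = 0.8621; (290000−160000)/290000 = 0.4483.
Σ = 1.310345. Dividing by the full population N = 7 gives P₁ = 0.187.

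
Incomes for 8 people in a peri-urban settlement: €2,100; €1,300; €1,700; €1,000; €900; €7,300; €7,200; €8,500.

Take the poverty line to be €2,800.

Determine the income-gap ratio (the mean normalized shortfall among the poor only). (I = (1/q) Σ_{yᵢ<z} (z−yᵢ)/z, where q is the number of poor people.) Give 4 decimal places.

0.5000

Poor units: €900, €1,000, €1,300, €1,700, €2,100 (q = 5 of N = 8).
Shortfall ratios (z−y)/z: 0.6786, 0.6429, 0.5357, 0.3929, 0.2500; sum = 2.500000.
I averages over the q = 5 poor units only: 2.500000 / 5 = 0.5000.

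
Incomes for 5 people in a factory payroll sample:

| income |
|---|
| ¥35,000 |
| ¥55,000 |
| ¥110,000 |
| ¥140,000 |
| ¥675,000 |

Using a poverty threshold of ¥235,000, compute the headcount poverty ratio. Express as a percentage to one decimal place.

4 of the 5 people have income below ¥235,000.
H = 4/5 = 80.0%.

80.0%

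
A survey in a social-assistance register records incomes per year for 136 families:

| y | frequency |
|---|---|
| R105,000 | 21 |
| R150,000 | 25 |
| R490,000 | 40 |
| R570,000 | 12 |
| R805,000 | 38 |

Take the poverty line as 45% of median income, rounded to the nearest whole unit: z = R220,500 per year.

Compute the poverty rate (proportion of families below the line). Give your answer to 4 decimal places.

0.3382

46 of the 136 families have income below R220,500.
H = 46/136 = 0.3382.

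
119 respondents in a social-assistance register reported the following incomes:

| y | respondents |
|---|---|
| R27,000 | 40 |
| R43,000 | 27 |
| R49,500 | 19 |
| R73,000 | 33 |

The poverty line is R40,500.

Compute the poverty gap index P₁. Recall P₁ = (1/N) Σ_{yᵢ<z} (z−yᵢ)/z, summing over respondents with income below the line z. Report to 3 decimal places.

Below the line: 40×R27,000 (q = 40 of N = 119).
Shortfall ratios: (40500−27000)/40500 = 0.3333 (×40).
Σ = 13.333333. Dividing by the full population N = 119 gives P₁ = 0.112.

0.112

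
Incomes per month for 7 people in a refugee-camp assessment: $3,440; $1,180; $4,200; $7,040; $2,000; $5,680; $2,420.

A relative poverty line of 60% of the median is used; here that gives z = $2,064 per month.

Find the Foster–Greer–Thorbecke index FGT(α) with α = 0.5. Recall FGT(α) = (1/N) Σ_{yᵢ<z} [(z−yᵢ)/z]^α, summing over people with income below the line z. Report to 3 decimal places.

Incomes under z: $1,180, $2,000 (q = 2 of N = 7).
Shortfall ratios: (2064−1180)/2064 = 0.4283; (2064−2000)/2064 = 0.0310.
Raised to α = 0.5: 0.65444; 0.17609.
Sum = 0.830532; FGT(0.5) = 0.830532 / 7 = 0.119.

0.119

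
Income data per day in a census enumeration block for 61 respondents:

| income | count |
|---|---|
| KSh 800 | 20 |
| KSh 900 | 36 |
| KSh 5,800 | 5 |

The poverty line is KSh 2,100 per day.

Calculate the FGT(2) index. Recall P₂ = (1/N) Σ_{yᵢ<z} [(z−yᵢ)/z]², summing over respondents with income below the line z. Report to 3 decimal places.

Below z: 20×KSh 800, 36×KSh 900 (q = 56 of N = 61).
Gap ratios (z−y)/z: (2100−800)/2100 = 0.6190 (×20); (2100−900)/2100 = 0.5714 (×36).
Squared: 0.3832 (×20); 0.3265 (×36).
Sum = 19.419501; P₂ = 19.419501 / 61 = 0.318.

0.318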